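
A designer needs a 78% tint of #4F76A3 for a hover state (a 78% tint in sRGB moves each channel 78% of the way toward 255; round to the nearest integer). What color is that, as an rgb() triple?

rgb(216, 225, 235)

#4F76A3 is rgb(79, 118, 163).
Lerp each channel 78% toward 255:
  R: 79 + 137.28 = 216.28 → 216
  G: 118 + 0.78×(255−118) = 118 + 106.86 = 224.86 → 225
  B: 163 + 0.78×(255−163) = 163 + 71.76 = 234.76 → 235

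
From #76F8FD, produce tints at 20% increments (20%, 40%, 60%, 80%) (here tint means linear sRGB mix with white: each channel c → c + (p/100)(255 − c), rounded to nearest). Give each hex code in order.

#76F8FD is rgb(118, 248, 253).
20%: (118 + 27.4 = 145.4→145, 248 + 1.4 = 249.4→249, 253→253) → #91F9FD
40%: (118 + 54.8 = 172.8→173, 248 + 2.8 = 250.8→251, 253 + 0.8 = 253.8→254) → #ADFBFE
60%: (118 + 82.2 = 200.2→200, 248 + 4.2 = 252.2→252, 253 + 1.2 = 254.2→254) → #C8FCFE
80%: (118 + 109.6 = 227.6→228, 248 + 5.6 = 253.6→254, 253 + 1.6 = 254.6→255) → #E4FEFF

#91F9FD, #ADFBFE, #C8FCFE, #E4FEFF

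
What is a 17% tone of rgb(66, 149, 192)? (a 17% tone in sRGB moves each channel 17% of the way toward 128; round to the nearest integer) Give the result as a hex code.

Per channel, c → c + 0.17(128 − c):
  R: 66 + 10.54 = 76.54 → 77
  G: 149 − 3.57 = 145.43 → 145
  B: 192 + 0.17×(128−192) = 192 − 10.88 = 181.12 → 181
rgb(77, 145, 181) = #4D91B5.

#4D91B5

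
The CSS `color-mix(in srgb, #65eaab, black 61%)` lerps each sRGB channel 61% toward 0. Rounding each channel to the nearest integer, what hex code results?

#275b43

#65eaab is rgb(101, 234, 171).
A 61% shade moves each channel 61% toward 0:
  R: 101 + 0.61×(0−101) = 101 − 61.61 = 39.39 → 39
  G: 234 + 0.61×(0−234) = 234 − 142.74 = 91.26 → 91
  B: 171 − 104.31 = 66.69 → 67
rgb(39, 91, 67) = #275b43.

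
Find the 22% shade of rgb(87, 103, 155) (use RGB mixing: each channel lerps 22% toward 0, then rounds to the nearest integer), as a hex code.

#445079

Per channel, c → c + 0.22(0 − c):
  R: 87 − 19.14 = 67.86 → 68
  G: 103 − 22.66 = 80.34 → 80
  B: 155 − 34.1 = 120.9 → 121
rgb(68, 80, 121) = #445079.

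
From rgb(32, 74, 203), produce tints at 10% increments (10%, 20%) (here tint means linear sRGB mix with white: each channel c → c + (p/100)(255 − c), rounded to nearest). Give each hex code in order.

#365cd0, #4d6ed5

10%: (32 + 22.3 = 54.3→54, 74 + 18.1 = 92.1→92, 203 + 5.2 = 208.2→208) → #365cd0
20%: (32 + 44.6 = 76.6→77, 74 + 36.2 = 110.2→110, 203 + 10.4 = 213.4→213) → #4d6ed5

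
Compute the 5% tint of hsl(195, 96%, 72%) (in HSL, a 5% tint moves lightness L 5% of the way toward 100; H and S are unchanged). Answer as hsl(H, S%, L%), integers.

L moves 5% from 72 toward 100: 72 + 1.4 = 73.4 → 73.
H and S are unchanged.

hsl(195, 96%, 73%)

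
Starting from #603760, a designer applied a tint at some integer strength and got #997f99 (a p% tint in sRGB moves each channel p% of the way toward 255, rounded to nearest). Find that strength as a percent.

#603760 is rgb(96, 55, 96); #997f99 is rgb(153, 127, 153).
On the G channel (widest range): 127 ≈ 55 + (p/100)(255 − 55), so p ≈ 100×(127 − 55)/(255 − 55) = 7200/200 = 36.00.
p = 36 reproduces all three channels after rounding.

36%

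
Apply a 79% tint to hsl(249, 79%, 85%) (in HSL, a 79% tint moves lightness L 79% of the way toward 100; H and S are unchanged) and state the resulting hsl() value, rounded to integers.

hsl(249, 79%, 97%)

L moves 79% from 85 toward 100: 85 + 11.85 = 96.85 → 97.
H and S are unchanged.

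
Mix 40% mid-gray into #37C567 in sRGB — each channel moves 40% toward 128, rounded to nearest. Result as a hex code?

#54A971

#37C567 is rgb(55, 197, 103).
A 40% tone moves each channel 40% toward 128:
  R: 55 + 29.2 = 84.2 → 84
  G: 197 + 0.4×(128−197) = 197 − 27.6 = 169.4 → 169
  B: 103 + 10 = 113 → 113
rgb(84, 169, 113) = #54A971.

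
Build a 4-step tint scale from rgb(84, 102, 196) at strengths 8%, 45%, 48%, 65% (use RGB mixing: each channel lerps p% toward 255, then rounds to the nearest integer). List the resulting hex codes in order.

8%: (84 + 13.68 = 97.68→98, 102 + 12.24 = 114.24→114, 196 + 4.72 = 200.72→201) → #6272c9
45%: (84 + 76.95 = 160.95→161, 102 + 68.85 = 170.85→171, 196 + 26.55 = 222.55→223) → #a1abdf
48%: (84 + 82.08 = 166.08→166, 102 + 73.44 = 175.44→175, 196 + 28.32 = 224.32→224) → #a6afe0
65%: (84 + 111.15 = 195.15→195, 102 + 99.45 = 201.45→201, 196 + 38.35 = 234.35→234) → #c3c9ea

#6272c9, #a1abdf, #a6afe0, #c3c9ea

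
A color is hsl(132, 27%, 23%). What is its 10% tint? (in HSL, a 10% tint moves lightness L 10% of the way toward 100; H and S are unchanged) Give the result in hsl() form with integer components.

L moves 10% from 23 toward 100: 23 + 7.7 = 30.7 → 31.
H and S are unchanged.

hsl(132, 27%, 31%)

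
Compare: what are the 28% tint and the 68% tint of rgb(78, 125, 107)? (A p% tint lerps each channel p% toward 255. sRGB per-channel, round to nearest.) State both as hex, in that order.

28% tint:
  R: 78 + 49.56 = 127.56 → 128
  G: 125 + 36.4 = 161.4 → 161
  B: 107 + 41.44 = 148.44 → 148
  → #80A194
68% tint:
  R: 78 + 120.36 = 198.36 → 198
  G: 125 + 88.4 = 213.4 → 213
  B: 107 + 0.68×(255−107) = 107 + 100.64 = 207.64 → 208
  → #C6D5D0

#80A194, #C6D5D0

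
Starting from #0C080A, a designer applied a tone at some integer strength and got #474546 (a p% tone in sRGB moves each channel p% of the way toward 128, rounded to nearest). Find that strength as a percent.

#0C080A is rgb(12, 8, 10); #474546 is rgb(71, 69, 70).
On the G channel (widest range): 69 ≈ 8 + (p/100)(128 − 8), so p ≈ 100×(69 − 8)/(128 − 8) = 6100/120 = 50.83.
p = 51 reproduces all three channels after rounding.

51%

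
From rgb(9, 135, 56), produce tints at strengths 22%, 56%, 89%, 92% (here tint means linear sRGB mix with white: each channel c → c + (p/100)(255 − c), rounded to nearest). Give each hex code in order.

#3FA164, #93CAA7, #E4F2E9, #EBF5EF

22%: (9 + 54.12 = 63.12→63, 135 + 26.4 = 161.4→161, 56 + 43.78 = 99.78→100) → #3FA164
56%: (9 + 137.76 = 146.76→147, 135 + 67.2 = 202.2→202, 56 + 111.44 = 167.44→167) → #93CAA7
89%: (9 + 218.94 = 227.94→228, 135 + 106.8 = 241.8→242, 56 + 177.11 = 233.11→233) → #E4F2E9
92%: (9 + 226.32 = 235.32→235, 135 + 110.4 = 245.4→245, 56 + 183.08 = 239.08→239) → #EBF5EF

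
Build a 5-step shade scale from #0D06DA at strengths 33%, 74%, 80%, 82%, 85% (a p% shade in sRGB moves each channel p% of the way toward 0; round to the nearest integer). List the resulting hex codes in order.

#0D06DA is rgb(13, 6, 218).
33%: (13 − 4.29 = 8.71→9, 6 − 1.98 = 4.02→4, 218 − 71.94 = 146.06→146) → #090492
74%: (13 − 9.62 = 3.38→3, 6 − 4.44 = 1.56→2, 218 − 161.32 = 56.68→57) → #030239
80%: (13 − 10.4 = 2.6→3, 6 − 4.8 = 1.2→1, 218 − 174.4 = 43.6→44) → #03012C
82%: (13 − 10.66 = 2.34→2, 6 − 4.92 = 1.08→1, 218 − 178.76 = 39.24→39) → #020127
85%: (13 − 11.05 = 1.95→2, 6 − 5.1 = 0.9→1, 218 − 185.3 = 32.7→33) → #020121

#090492, #030239, #03012C, #020127, #020121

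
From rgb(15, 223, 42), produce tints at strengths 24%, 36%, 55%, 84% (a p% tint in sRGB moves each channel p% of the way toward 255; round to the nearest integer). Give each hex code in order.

#49E75D, #65EB77, #93F19F, #D9FADD

24%: (15 + 57.6 = 72.6→73, 223 + 7.68 = 230.68→231, 42 + 51.12 = 93.12→93) → #49E75D
36%: (15 + 86.4 = 101.4→101, 223 + 11.52 = 234.52→235, 42 + 76.68 = 118.68→119) → #65EB77
55%: (15 + 132 = 147→147, 223 + 17.6 = 240.6→241, 42 + 117.15 = 159.15→159) → #93F19F
84%: (15 + 201.6 = 216.6→217, 223 + 26.88 = 249.88→250, 42 + 178.92 = 220.92→221) → #D9FADD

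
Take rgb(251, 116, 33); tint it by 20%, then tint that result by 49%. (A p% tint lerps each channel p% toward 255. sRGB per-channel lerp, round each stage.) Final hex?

Lerp each channel 20% toward 255:
  R: 251 + 0.2×(255−251) = 251 + 0.8 = 251.8 → 252
  G: 116 + 0.2×(255−116) = 116 + 27.8 = 143.8 → 144
  B: 33 + 44.4 = 77.4 → 77
After the tint: rgb(252, 144, 77) = #FC904D.
Per channel, c → c + 0.49(255 − c):
  R: 252 + 0.49×(255−252) = 252 + 1.47 = 253.47 → 253
  G: 144 + 0.49×(255−144) = 144 + 54.39 = 198.39 → 198
  B: 77 + 87.22 = 164.22 → 164
rgb(253, 198, 164) = #FDC6A4.

#FDC6A4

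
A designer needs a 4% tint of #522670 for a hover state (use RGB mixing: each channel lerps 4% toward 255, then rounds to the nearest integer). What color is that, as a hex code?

#522670 is rgb(82, 38, 112).
Lerp each channel 4% toward 255:
  R: 82 + 6.92 = 88.92 → 89
  G: 38 + 8.68 = 46.68 → 47
  B: 112 + 5.72 = 117.72 → 118
rgb(89, 47, 118) = #592f76.

#592f76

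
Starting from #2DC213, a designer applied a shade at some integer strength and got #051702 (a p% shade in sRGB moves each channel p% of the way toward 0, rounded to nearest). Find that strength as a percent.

#2DC213 is rgb(45, 194, 19); #051702 is rgb(5, 23, 2).
On the G channel (widest range): 23 ≈ 194 + (p/100)(0 − 194), so p ≈ 100×(23 − 194)/(0 − 194) = -17100/-194 = 88.14.
p = 88 reproduces all three channels after rounding.

88%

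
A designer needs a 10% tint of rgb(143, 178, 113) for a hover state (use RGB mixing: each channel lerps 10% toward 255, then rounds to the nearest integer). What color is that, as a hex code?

A 10% tint moves each channel 10% toward 255:
  R: 143 + 11.2 = 154.2 → 154
  G: 178 + 7.7 = 185.7 → 186
  B: 113 + 14.2 = 127.2 → 127
rgb(154, 186, 127) = #9ABA7F.

#9ABA7F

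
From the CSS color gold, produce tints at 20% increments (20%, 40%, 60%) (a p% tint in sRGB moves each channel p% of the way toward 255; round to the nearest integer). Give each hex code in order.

CSS gold is rgb(255, 215, 0).
20%: (255→255, 215 + 8 = 223→223, 0 + 51 = 51→51) → #FFDF33
40%: (255→255, 215 + 16 = 231→231, 0 + 102 = 102→102) → #FFE766
60%: (255→255, 215 + 24 = 239→239, 0 + 153 = 153→153) → #FFEF99

#FFDF33, #FFE766, #FFEF99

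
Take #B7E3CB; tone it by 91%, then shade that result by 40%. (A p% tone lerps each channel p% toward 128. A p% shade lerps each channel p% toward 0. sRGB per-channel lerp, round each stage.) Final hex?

#505251

#B7E3CB is rgb(183, 227, 203).
A 91% tone moves each channel 91% toward 128:
  R: 183 − 50.05 = 132.95 → 133
  G: 227 − 90.09 = 136.91 → 137
  B: 203 + 0.91×(128−203) = 203 − 68.25 = 134.75 → 135
After the tone: rgb(133, 137, 135) = #858987.
Per channel, c → c + 0.4(0 − c):
  R: 133 − 53.2 = 79.8 → 80
  G: 137 + 0.4×(0−137) = 137 − 54.8 = 82.2 → 82
  B: 135 + 0.4×(0−135) = 135 − 54 = 81 → 81
rgb(80, 82, 81) = #505251.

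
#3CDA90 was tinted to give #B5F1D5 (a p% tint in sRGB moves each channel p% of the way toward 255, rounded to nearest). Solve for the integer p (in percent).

62%

#3CDA90 is rgb(60, 218, 144); #B5F1D5 is rgb(181, 241, 213).
On the R channel (widest range): 181 ≈ 60 + (p/100)(255 − 60), so p ≈ 100×(181 − 60)/(255 − 60) = 12100/195 = 62.05.
p = 62 reproduces all three channels after rounding.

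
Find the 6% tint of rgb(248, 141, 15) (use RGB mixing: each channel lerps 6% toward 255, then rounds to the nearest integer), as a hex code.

#f8941d

A 6% tint moves each channel 6% toward 255:
  R: 248 + 0.42 = 248.42 → 248
  G: 141 + 6.84 = 147.84 → 148
  B: 15 + 14.4 = 29.4 → 29
rgb(248, 148, 29) = #f8941d.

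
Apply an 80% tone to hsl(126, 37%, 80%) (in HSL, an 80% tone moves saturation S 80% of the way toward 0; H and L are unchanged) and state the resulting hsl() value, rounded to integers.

hsl(126, 7%, 80%)

S moves 80% from 37 toward 0: 37 − 29.6 = 7.4 → 7.
H and L are unchanged.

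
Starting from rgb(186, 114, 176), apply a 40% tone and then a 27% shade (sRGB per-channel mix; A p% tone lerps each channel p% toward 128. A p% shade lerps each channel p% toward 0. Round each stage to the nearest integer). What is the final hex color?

#775873

Lerp each channel 40% toward 128:
  R: 186 + 0.4×(128−186) = 186 − 23.2 = 162.8 → 163
  G: 114 + 5.6 = 119.6 → 120
  B: 176 + 0.4×(128−176) = 176 − 19.2 = 156.8 → 157
After the tone: rgb(163, 120, 157) = #A3789D.
A 27% shade moves each channel 27% toward 0:
  R: 163 + 0.27×(0−163) = 163 − 44.01 = 118.99 → 119
  G: 120 + 0.27×(0−120) = 120 − 32.4 = 87.6 → 88
  B: 157 + 0.27×(0−157) = 157 − 42.39 = 114.61 → 115
rgb(119, 88, 115) = #775873.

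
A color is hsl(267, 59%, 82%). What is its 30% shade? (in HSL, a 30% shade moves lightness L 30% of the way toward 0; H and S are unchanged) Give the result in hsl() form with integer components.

hsl(267, 59%, 57%)

L moves 30% from 82 toward 0: 82 − 24.6 = 57.4 → 57.
H and S are unchanged.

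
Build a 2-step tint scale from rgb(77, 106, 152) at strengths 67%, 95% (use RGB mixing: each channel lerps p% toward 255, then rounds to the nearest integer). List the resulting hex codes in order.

67%: (77 + 119.26 = 196.26→196, 106 + 99.83 = 205.83→206, 152 + 69.01 = 221.01→221) → #c4cedd
95%: (77 + 169.1 = 246.1→246, 106 + 141.55 = 247.55→248, 152 + 97.85 = 249.85→250) → #f6f8fa

#c4cedd, #f6f8fa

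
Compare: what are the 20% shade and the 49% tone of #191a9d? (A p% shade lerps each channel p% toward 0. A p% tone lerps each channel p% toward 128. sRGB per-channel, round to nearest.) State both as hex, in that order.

#14157e, #4b4c8f

#191a9d is rgb(25, 26, 157).
20% shade:
  R: 25 + 0.2×(0−25) = 25 − 5 = 20 → 20
  G: 26 − 5.2 = 20.8 → 21
  B: 157 + 0.2×(0−157) = 157 − 31.4 = 125.6 → 126
  → #14157e
49% tone:
  R: 25 + 0.49×(128−25) = 25 + 50.47 = 75.47 → 75
  G: 26 + 0.49×(128−26) = 26 + 49.98 = 75.98 → 76
  B: 157 + 0.49×(128−157) = 157 − 14.21 = 142.79 → 143
  → #4b4c8f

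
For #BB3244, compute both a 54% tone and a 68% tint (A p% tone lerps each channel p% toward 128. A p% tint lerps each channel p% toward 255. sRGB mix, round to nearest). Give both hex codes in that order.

#9B5C64, #E9BDC3

#BB3244 is rgb(187, 50, 68).
54% tone:
  R: 187 + 0.54×(128−187) = 187 − 31.86 = 155.14 → 155
  G: 50 + 0.54×(128−50) = 50 + 42.12 = 92.12 → 92
  B: 68 + 32.4 = 100.4 → 100
  → #9B5C64
68% tint:
  R: 187 + 46.24 = 233.24 → 233
  G: 50 + 0.68×(255−50) = 50 + 139.4 = 189.4 → 189
  B: 68 + 127.16 = 195.16 → 195
  → #E9BDC3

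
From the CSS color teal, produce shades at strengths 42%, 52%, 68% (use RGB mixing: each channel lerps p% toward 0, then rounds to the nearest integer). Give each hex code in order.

#004A4A, #003D3D, #002929

CSS teal is rgb(0, 128, 128).
42%: (0→0, 128 − 53.76 = 74.24→74, 128 − 53.76 = 74.24→74) → #004A4A
52%: (0→0, 128 − 66.56 = 61.44→61, 128 − 66.56 = 61.44→61) → #003D3D
68%: (0→0, 128 − 87.04 = 40.96→41, 128 − 87.04 = 40.96→41) → #002929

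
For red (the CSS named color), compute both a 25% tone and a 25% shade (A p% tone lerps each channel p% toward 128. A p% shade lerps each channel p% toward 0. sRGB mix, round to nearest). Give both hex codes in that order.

CSS red is rgb(255, 0, 0).
25% tone:
  R: 255 − 31.75 = 223.25 → 223
  G: 0 + 0.25×(128−0) = 0 + 32 = 32 → 32
  B: 0 + 0.25×(128−0) = 0 + 32 = 32 → 32
  → #df2020
25% shade:
  R: 255 − 63.75 = 191.25 → 191
  G: 0 + 0 = 0 → 0
  B: 0 + 0.25×(0−0) = 0 + 0 = 0 → 0
  → #bf0000

#df2020, #bf0000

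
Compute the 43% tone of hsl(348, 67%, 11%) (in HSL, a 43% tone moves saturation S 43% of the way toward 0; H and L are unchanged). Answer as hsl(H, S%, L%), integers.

hsl(348, 38%, 11%)

S moves 43% from 67 toward 0: 67 − 28.81 = 38.19 → 38.
H and L are unchanged.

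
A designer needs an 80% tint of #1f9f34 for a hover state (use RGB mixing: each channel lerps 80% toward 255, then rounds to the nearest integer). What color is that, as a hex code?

#1f9f34 is rgb(31, 159, 52).
An 80% tint moves each channel 80% toward 255:
  R: 31 + 0.8×(255−31) = 31 + 179.2 = 210.2 → 210
  G: 159 + 76.8 = 235.8 → 236
  B: 52 + 0.8×(255−52) = 52 + 162.4 = 214.4 → 214
rgb(210, 236, 214) = #d2ecd6.

#d2ecd6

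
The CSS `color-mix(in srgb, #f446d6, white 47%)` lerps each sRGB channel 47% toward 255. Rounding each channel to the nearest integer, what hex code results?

#f99de9

#f446d6 is rgb(244, 70, 214).
Per channel, c → c + 0.47(255 − c):
  R: 244 + 5.17 = 249.17 → 249
  G: 70 + 0.47×(255−70) = 70 + 86.95 = 156.95 → 157
  B: 214 + 19.27 = 233.27 → 233
rgb(249, 157, 233) = #f99de9.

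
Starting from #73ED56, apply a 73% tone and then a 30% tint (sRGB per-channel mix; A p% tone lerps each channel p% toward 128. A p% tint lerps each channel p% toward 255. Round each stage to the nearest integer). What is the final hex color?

#73ED56 is rgb(115, 237, 86).
Lerp each channel 73% toward 128:
  R: 115 + 0.73×(128−115) = 115 + 9.49 = 124.49 → 124
  G: 237 − 79.57 = 157.43 → 157
  B: 86 + 30.66 = 116.66 → 117
After the tone: rgb(124, 157, 117) = #7C9D75.
A 30% tint moves each channel 30% toward 255:
  R: 124 + 0.3×(255−124) = 124 + 39.3 = 163.3 → 163
  G: 157 + 0.3×(255−157) = 157 + 29.4 = 186.4 → 186
  B: 117 + 41.4 = 158.4 → 158
rgb(163, 186, 158) = #A3BA9E.

#A3BA9E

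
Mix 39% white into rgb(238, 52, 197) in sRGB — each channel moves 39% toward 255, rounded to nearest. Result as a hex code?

Lerp each channel 39% toward 255:
  R: 238 + 6.63 = 244.63 → 245
  G: 52 + 79.17 = 131.17 → 131
  B: 197 + 0.39×(255−197) = 197 + 22.62 = 219.62 → 220
rgb(245, 131, 220) = #f583dc.

#f583dc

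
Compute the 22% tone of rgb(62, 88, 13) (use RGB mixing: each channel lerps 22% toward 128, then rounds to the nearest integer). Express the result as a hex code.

Per channel, c → c + 0.22(128 − c):
  R: 62 + 14.52 = 76.52 → 77
  G: 88 + 0.22×(128−88) = 88 + 8.8 = 96.8 → 97
  B: 13 + 25.3 = 38.3 → 38
rgb(77, 97, 38) = #4D6126.

#4D6126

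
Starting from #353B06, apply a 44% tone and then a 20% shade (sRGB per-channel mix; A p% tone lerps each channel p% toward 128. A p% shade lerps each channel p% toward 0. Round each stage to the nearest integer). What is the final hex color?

#454730

#353B06 is rgb(53, 59, 6).
Lerp each channel 44% toward 128:
  R: 53 + 33 = 86 → 86
  G: 59 + 0.44×(128−59) = 59 + 30.36 = 89.36 → 89
  B: 6 + 53.68 = 59.68 → 60
After the tone: rgb(86, 89, 60) = #56593C.
A 20% shade moves each channel 20% toward 0:
  R: 86 + 0.2×(0−86) = 86 − 17.2 = 68.8 → 69
  G: 89 + 0.2×(0−89) = 89 − 17.8 = 71.2 → 71
  B: 60 + 0.2×(0−60) = 60 − 12 = 48 → 48
rgb(69, 71, 48) = #454730.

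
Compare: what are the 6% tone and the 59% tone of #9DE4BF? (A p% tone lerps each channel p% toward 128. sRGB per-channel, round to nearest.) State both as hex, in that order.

#9DE4BF is rgb(157, 228, 191).
6% tone:
  R: 157 + 0.06×(128−157) = 157 − 1.74 = 155.26 → 155
  G: 228 + 0.06×(128−228) = 228 − 6 = 222 → 222
  B: 191 − 3.78 = 187.22 → 187
  → #9BDEBB
59% tone:
  R: 157 + 0.59×(128−157) = 157 − 17.11 = 139.89 → 140
  G: 228 + 0.59×(128−228) = 228 − 59 = 169 → 169
  B: 191 − 37.17 = 153.83 → 154
  → #8CA99A

#9BDEBB, #8CA99A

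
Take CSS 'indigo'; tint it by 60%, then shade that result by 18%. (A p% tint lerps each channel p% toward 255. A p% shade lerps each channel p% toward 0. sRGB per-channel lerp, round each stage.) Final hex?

#967DA8

CSS indigo is rgb(75, 0, 130).
Per channel, c → c + 0.6(255 − c):
  R: 75 + 108 = 183 → 183
  G: 0 + 0.6×(255−0) = 0 + 153 = 153 → 153
  B: 130 + 0.6×(255−130) = 130 + 75 = 205 → 205
After the tint: rgb(183, 153, 205) = #B799CD.
Lerp each channel 18% toward 0:
  R: 183 + 0.18×(0−183) = 183 − 32.94 = 150.06 → 150
  G: 153 + 0.18×(0−153) = 153 − 27.54 = 125.46 → 125
  B: 205 − 36.9 = 168.1 → 168
rgb(150, 125, 168) = #967DA8.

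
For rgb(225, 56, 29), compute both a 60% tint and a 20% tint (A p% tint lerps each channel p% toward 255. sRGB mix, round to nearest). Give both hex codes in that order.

60% tint:
  R: 225 + 0.6×(255−225) = 225 + 18 = 243 → 243
  G: 56 + 0.6×(255−56) = 56 + 119.4 = 175.4 → 175
  B: 29 + 135.6 = 164.6 → 165
  → #f3afa5
20% tint:
  R: 225 + 6 = 231 → 231
  G: 56 + 39.8 = 95.8 → 96
  B: 29 + 0.2×(255−29) = 29 + 45.2 = 74.2 → 74
  → #e7604a

#f3afa5, #e7604a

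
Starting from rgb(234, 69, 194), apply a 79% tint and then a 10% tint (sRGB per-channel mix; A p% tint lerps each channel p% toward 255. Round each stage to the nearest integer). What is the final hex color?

#fbdcf3

A 79% tint moves each channel 79% toward 255:
  R: 234 + 16.59 = 250.59 → 251
  G: 69 + 146.94 = 215.94 → 216
  B: 194 + 0.79×(255−194) = 194 + 48.19 = 242.19 → 242
After the tint: rgb(251, 216, 242) = #fbd8f2.
A 10% tint moves each channel 10% toward 255:
  R: 251 + 0.1×(255−251) = 251 + 0.4 = 251.4 → 251
  G: 216 + 0.1×(255−216) = 216 + 3.9 = 219.9 → 220
  B: 242 + 1.3 = 243.3 → 243
rgb(251, 220, 243) = #fbdcf3.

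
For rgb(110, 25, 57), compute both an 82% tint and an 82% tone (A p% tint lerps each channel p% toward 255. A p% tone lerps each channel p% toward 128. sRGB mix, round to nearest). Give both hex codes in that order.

#e5d6db, #7d6d73

82% tint:
  R: 110 + 0.82×(255−110) = 110 + 118.9 = 228.9 → 229
  G: 25 + 188.6 = 213.6 → 214
  B: 57 + 0.82×(255−57) = 57 + 162.36 = 219.36 → 219
  → #e5d6db
82% tone:
  R: 110 + 0.82×(128−110) = 110 + 14.76 = 124.76 → 125
  G: 25 + 0.82×(128−25) = 25 + 84.46 = 109.46 → 109
  B: 57 + 0.82×(128−57) = 57 + 58.22 = 115.22 → 115
  → #7d6d73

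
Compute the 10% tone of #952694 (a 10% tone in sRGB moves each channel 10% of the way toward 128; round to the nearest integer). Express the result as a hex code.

#932f92

#952694 is rgb(149, 38, 148).
Lerp each channel 10% toward 128:
  R: 149 − 2.1 = 146.9 → 147
  G: 38 + 9 = 47 → 47
  B: 148 − 2 = 146 → 146
rgb(147, 47, 146) = #932f92.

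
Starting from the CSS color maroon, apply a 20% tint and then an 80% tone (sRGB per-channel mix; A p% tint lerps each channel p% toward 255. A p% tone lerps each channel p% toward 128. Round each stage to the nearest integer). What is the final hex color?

#857171

CSS maroon is rgb(128, 0, 0).
Per channel, c → c + 0.2(255 − c):
  R: 128 + 0.2×(255−128) = 128 + 25.4 = 153.4 → 153
  G: 0 + 0.2×(255−0) = 0 + 51 = 51 → 51
  B: 0 + 0.2×(255−0) = 0 + 51 = 51 → 51
After the tint: rgb(153, 51, 51) = #993333.
An 80% tone moves each channel 80% toward 128:
  R: 153 + 0.8×(128−153) = 153 − 20 = 133 → 133
  G: 51 + 61.6 = 112.6 → 113
  B: 51 + 0.8×(128−51) = 51 + 61.6 = 112.6 → 113
rgb(133, 113, 113) = #857171.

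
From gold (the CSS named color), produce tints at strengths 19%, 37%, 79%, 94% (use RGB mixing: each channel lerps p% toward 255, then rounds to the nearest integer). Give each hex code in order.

#FFDF30, #FFE65E, #FFF7C9, #FFFDF0

CSS gold is rgb(255, 215, 0).
19%: (255→255, 215 + 7.6 = 222.6→223, 0 + 48.45 = 48.45→48) → #FFDF30
37%: (255→255, 215 + 14.8 = 229.8→230, 0 + 94.35 = 94.35→94) → #FFE65E
79%: (255→255, 215 + 31.6 = 246.6→247, 0 + 201.45 = 201.45→201) → #FFF7C9
94%: (255→255, 215 + 37.6 = 252.6→253, 0 + 239.7 = 239.7→240) → #FFFDF0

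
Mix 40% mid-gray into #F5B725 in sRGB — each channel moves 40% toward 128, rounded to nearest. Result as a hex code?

#F5B725 is rgb(245, 183, 37).
A 40% tone moves each channel 40% toward 128:
  R: 245 − 46.8 = 198.2 → 198
  G: 183 + 0.4×(128−183) = 183 − 22 = 161 → 161
  B: 37 + 0.4×(128−37) = 37 + 36.4 = 73.4 → 73
rgb(198, 161, 73) = #C6A149.

#C6A149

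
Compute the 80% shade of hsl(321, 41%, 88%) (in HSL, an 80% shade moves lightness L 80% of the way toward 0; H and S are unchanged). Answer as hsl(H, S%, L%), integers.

hsl(321, 41%, 18%)

L moves 80% from 88 toward 0: 88 − 70.4 = 17.6 → 18.
H and S are unchanged.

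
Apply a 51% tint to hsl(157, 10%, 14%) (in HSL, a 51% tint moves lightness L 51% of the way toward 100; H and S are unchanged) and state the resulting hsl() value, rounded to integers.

hsl(157, 10%, 58%)

L moves 51% from 14 toward 100: 14 + 43.86 = 57.86 → 58.
H and S are unchanged.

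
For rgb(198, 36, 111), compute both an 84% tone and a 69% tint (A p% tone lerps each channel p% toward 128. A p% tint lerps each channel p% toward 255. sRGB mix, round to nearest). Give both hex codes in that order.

#8b717d, #edbbd2

84% tone:
  R: 198 − 58.8 = 139.2 → 139
  G: 36 + 0.84×(128−36) = 36 + 77.28 = 113.28 → 113
  B: 111 + 0.84×(128−111) = 111 + 14.28 = 125.28 → 125
  → #8b717d
69% tint:
  R: 198 + 39.33 = 237.33 → 237
  G: 36 + 0.69×(255−36) = 36 + 151.11 = 187.11 → 187
  B: 111 + 0.69×(255−111) = 111 + 99.36 = 210.36 → 210
  → #edbbd2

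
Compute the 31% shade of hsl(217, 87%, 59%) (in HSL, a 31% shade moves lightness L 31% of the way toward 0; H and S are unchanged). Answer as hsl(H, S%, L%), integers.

L moves 31% from 59 toward 0: 59 − 18.29 = 40.71 → 41.
H and S are unchanged.

hsl(217, 87%, 41%)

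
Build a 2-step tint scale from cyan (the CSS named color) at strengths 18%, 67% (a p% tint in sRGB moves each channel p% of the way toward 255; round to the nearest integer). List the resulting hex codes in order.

#2EFFFF, #ABFFFF

CSS cyan is rgb(0, 255, 255).
18%: (0 + 45.9 = 45.9→46, 255→255, 255→255) → #2EFFFF
67%: (0 + 170.85 = 170.85→171, 255→255, 255→255) → #ABFFFF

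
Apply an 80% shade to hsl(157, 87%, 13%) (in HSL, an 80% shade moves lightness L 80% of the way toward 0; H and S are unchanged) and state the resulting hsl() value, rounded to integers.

hsl(157, 87%, 3%)

L moves 80% from 13 toward 0: 13 − 10.4 = 2.6 → 3.
H and S are unchanged.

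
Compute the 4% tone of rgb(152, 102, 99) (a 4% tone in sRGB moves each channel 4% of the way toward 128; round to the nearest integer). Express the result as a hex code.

Per channel, c → c + 0.04(128 − c):
  R: 152 + 0.04×(128−152) = 152 − 0.96 = 151.04 → 151
  G: 102 + 0.04×(128−102) = 102 + 1.04 = 103.04 → 103
  B: 99 + 1.16 = 100.16 → 100
rgb(151, 103, 100) = #976764.

#976764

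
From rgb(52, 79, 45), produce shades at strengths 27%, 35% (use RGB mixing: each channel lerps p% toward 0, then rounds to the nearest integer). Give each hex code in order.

#263A21, #22331D

27%: (52 − 14.04 = 37.96→38, 79 − 21.33 = 57.67→58, 45 − 12.15 = 32.85→33) → #263A21
35%: (52 − 18.2 = 33.8→34, 79 − 27.65 = 51.35→51, 45 − 15.75 = 29.25→29) → #22331D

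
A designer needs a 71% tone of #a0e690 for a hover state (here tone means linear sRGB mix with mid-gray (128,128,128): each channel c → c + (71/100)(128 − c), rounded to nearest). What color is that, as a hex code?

#a0e690 is rgb(160, 230, 144).
Per channel, c → c + 0.71(128 − c):
  R: 160 − 22.72 = 137.28 → 137
  G: 230 + 0.71×(128−230) = 230 − 72.42 = 157.58 → 158
  B: 144 + 0.71×(128−144) = 144 − 11.36 = 132.64 → 133
rgb(137, 158, 133) = #899e85.

#899e85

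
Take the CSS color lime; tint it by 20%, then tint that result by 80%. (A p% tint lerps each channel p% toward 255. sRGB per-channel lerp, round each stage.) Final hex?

CSS lime is rgb(0, 255, 0).
A 20% tint moves each channel 20% toward 255:
  R: 0 + 51 = 51 → 51
  G: 255 + 0.2×(255−255) = 255 + 0 = 255 → 255
  B: 0 + 0.2×(255−0) = 0 + 51 = 51 → 51
After the tint: rgb(51, 255, 51) = #33FF33.
Lerp each channel 80% toward 255:
  R: 51 + 0.8×(255−51) = 51 + 163.2 = 214.2 → 214
  G: 255 + 0 = 255 → 255
  B: 51 + 0.8×(255−51) = 51 + 163.2 = 214.2 → 214
rgb(214, 255, 214) = #D6FFD6.

#D6FFD6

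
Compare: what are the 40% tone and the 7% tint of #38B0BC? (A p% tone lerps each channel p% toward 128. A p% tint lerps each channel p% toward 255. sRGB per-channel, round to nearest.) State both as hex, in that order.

#559DA4, #46B6C1

#38B0BC is rgb(56, 176, 188).
40% tone:
  R: 56 + 0.4×(128−56) = 56 + 28.8 = 84.8 → 85
  G: 176 + 0.4×(128−176) = 176 − 19.2 = 156.8 → 157
  B: 188 + 0.4×(128−188) = 188 − 24 = 164 → 164
  → #559DA4
7% tint:
  R: 56 + 13.93 = 69.93 → 70
  G: 176 + 5.53 = 181.53 → 182
  B: 188 + 0.07×(255−188) = 188 + 4.69 = 192.69 → 193
  → #46B6C1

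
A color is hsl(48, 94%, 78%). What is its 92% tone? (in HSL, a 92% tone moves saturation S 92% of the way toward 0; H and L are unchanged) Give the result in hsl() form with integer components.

hsl(48, 8%, 78%)

S moves 92% from 94 toward 0: 94 − 86.48 = 7.52 → 8.
H and L are unchanged.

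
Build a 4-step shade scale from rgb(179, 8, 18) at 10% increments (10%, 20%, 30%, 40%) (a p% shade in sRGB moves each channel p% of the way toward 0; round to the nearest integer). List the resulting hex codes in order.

#A10710, #8F060E, #7D060D, #6B050B

10%: (179 − 17.9 = 161.1→161, 8 − 0.8 = 7.2→7, 18 − 1.8 = 16.2→16) → #A10710
20%: (179 − 35.8 = 143.2→143, 8 − 1.6 = 6.4→6, 18 − 3.6 = 14.4→14) → #8F060E
30%: (179 − 53.7 = 125.3→125, 8 − 2.4 = 5.6→6, 18 − 5.4 = 12.6→13) → #7D060D
40%: (179 − 71.6 = 107.4→107, 8 − 3.2 = 4.8→5, 18 − 7.2 = 10.8→11) → #6B050B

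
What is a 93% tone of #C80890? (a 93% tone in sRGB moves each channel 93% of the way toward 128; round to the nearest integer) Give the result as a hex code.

#857881

#C80890 is rgb(200, 8, 144).
Per channel, c → c + 0.93(128 − c):
  R: 200 + 0.93×(128−200) = 200 − 66.96 = 133.04 → 133
  G: 8 + 0.93×(128−8) = 8 + 111.6 = 119.6 → 120
  B: 144 − 14.88 = 129.12 → 129
rgb(133, 120, 129) = #857881.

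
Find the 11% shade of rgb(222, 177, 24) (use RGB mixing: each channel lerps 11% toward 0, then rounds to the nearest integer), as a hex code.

#c69e15

Lerp each channel 11% toward 0:
  R: 222 + 0.11×(0−222) = 222 − 24.42 = 197.58 → 198
  G: 177 − 19.47 = 157.53 → 158
  B: 24 − 2.64 = 21.36 → 21
rgb(198, 158, 21) = #c69e15.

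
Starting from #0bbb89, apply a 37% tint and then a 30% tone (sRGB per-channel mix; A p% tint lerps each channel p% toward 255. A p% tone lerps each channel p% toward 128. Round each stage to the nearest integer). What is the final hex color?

#0bbb89 is rgb(11, 187, 137).
A 37% tint moves each channel 37% toward 255:
  R: 11 + 0.37×(255−11) = 11 + 90.28 = 101.28 → 101
  G: 187 + 25.16 = 212.16 → 212
  B: 137 + 0.37×(255−137) = 137 + 43.66 = 180.66 → 181
After the tint: rgb(101, 212, 181) = #65d4b5.
Lerp each channel 30% toward 128:
  R: 101 + 0.3×(128−101) = 101 + 8.1 = 109.1 → 109
  G: 212 + 0.3×(128−212) = 212 − 25.2 = 186.8 → 187
  B: 181 + 0.3×(128−181) = 181 − 15.9 = 165.1 → 165
rgb(109, 187, 165) = #6dbba5.

#6dbba5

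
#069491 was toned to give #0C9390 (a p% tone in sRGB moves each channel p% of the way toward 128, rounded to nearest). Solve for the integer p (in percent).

5%

#069491 is rgb(6, 148, 145); #0C9390 is rgb(12, 147, 144).
On the R channel (widest range): 12 ≈ 6 + (p/100)(128 − 6), so p ≈ 100×(12 − 6)/(128 − 6) = 600/122 = 4.92.
p = 5 reproduces all three channels after rounding.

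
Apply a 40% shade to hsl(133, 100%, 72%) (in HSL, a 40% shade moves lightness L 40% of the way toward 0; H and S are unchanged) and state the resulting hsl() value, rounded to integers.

L moves 40% from 72 toward 0: 72 − 28.8 = 43.2 → 43.
H and S are unchanged.

hsl(133, 100%, 43%)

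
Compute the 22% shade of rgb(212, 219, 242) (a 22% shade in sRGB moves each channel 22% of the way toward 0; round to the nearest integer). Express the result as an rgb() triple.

Lerp each channel 22% toward 0:
  R: 212 − 46.64 = 165.36 → 165
  G: 219 − 48.18 = 170.82 → 171
  B: 242 + 0.22×(0−242) = 242 − 53.24 = 188.76 → 189

rgb(165, 171, 189)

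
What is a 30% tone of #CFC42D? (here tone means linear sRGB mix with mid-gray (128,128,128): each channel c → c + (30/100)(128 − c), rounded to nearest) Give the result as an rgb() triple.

rgb(183, 176, 70)

#CFC42D is rgb(207, 196, 45).
Per channel, c → c + 0.3(128 − c):
  R: 207 − 23.7 = 183.3 → 183
  G: 196 + 0.3×(128−196) = 196 − 20.4 = 175.6 → 176
  B: 45 + 24.9 = 69.9 → 70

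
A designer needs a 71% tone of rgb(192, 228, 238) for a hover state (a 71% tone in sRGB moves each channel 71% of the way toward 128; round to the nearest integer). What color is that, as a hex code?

#939DA0

Per channel, c → c + 0.71(128 − c):
  R: 192 + 0.71×(128−192) = 192 − 45.44 = 146.56 → 147
  G: 228 + 0.71×(128−228) = 228 − 71 = 157 → 157
  B: 238 − 78.1 = 159.9 → 160
rgb(147, 157, 160) = #939DA0.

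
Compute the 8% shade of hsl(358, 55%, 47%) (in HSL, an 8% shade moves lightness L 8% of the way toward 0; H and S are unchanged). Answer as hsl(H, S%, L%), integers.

hsl(358, 55%, 43%)

L moves 8% from 47 toward 0: 47 − 3.76 = 43.24 → 43.
H and S are unchanged.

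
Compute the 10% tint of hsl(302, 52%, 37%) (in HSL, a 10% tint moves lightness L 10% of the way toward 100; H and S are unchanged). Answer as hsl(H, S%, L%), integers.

L moves 10% from 37 toward 100: 37 + 6.3 = 43.3 → 43.
H and S are unchanged.

hsl(302, 52%, 43%)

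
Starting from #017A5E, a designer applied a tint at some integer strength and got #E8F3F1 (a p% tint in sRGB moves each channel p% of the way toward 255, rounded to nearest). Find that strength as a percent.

#017A5E is rgb(1, 122, 94); #E8F3F1 is rgb(232, 243, 241).
On the R channel (widest range): 232 ≈ 1 + (p/100)(255 − 1), so p ≈ 100×(232 − 1)/(255 − 1) = 23100/254 = 90.94.
p = 91 reproduces all three channels after rounding.

91%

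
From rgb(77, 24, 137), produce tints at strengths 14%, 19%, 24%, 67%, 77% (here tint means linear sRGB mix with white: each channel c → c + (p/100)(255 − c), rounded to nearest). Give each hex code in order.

14%: (77 + 24.92 = 101.92→102, 24 + 32.34 = 56.34→56, 137 + 16.52 = 153.52→154) → #66389a
19%: (77 + 33.82 = 110.82→111, 24 + 43.89 = 67.89→68, 137 + 22.42 = 159.42→159) → #6f449f
24%: (77 + 42.72 = 119.72→120, 24 + 55.44 = 79.44→79, 137 + 28.32 = 165.32→165) → #784fa5
67%: (77 + 119.26 = 196.26→196, 24 + 154.77 = 178.77→179, 137 + 79.06 = 216.06→216) → #c4b3d8
77%: (77 + 137.06 = 214.06→214, 24 + 177.87 = 201.87→202, 137 + 90.86 = 227.86→228) → #d6cae4

#66389a, #6f449f, #784fa5, #c4b3d8, #d6cae4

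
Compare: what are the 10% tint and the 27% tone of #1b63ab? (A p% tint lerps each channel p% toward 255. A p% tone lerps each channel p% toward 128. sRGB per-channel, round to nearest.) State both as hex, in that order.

#1b63ab is rgb(27, 99, 171).
10% tint:
  R: 27 + 22.8 = 49.8 → 50
  G: 99 + 0.1×(255−99) = 99 + 15.6 = 114.6 → 115
  B: 171 + 0.1×(255−171) = 171 + 8.4 = 179.4 → 179
  → #3273b3
27% tone:
  R: 27 + 0.27×(128−27) = 27 + 27.27 = 54.27 → 54
  G: 99 + 7.83 = 106.83 → 107
  B: 171 − 11.61 = 159.39 → 159
  → #366b9f

#3273b3, #366b9f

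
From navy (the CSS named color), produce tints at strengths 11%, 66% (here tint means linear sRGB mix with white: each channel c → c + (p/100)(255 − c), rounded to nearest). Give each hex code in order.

CSS navy is rgb(0, 0, 128).
11%: (0 + 28.05 = 28.05→28, 0 + 28.05 = 28.05→28, 128 + 13.97 = 141.97→142) → #1c1c8e
66%: (0 + 168.3 = 168.3→168, 0 + 168.3 = 168.3→168, 128 + 83.82 = 211.82→212) → #a8a8d4

#1c1c8e, #a8a8d4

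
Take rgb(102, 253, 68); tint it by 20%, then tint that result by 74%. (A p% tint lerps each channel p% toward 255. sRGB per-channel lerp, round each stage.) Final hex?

#dffed8

Lerp each channel 20% toward 255:
  R: 102 + 30.6 = 132.6 → 133
  G: 253 + 0.2×(255−253) = 253 + 0.4 = 253.4 → 253
  B: 68 + 0.2×(255−68) = 68 + 37.4 = 105.4 → 105
After the tint: rgb(133, 253, 105) = #85fd69.
Lerp each channel 74% toward 255:
  R: 133 + 90.28 = 223.28 → 223
  G: 253 + 0.74×(255−253) = 253 + 1.48 = 254.48 → 254
  B: 105 + 0.74×(255−105) = 105 + 111 = 216 → 216
rgb(223, 254, 216) = #dffed8.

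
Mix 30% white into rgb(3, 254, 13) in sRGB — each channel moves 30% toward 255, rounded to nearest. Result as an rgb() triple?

Lerp each channel 30% toward 255:
  R: 3 + 0.3×(255−3) = 3 + 75.6 = 78.6 → 79
  G: 254 + 0.3×(255−254) = 254 + 0.3 = 254.3 → 254
  B: 13 + 72.6 = 85.6 → 86

rgb(79, 254, 86)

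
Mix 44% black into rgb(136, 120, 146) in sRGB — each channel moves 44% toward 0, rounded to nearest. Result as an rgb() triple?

A 44% shade moves each channel 44% toward 0:
  R: 136 + 0.44×(0−136) = 136 − 59.84 = 76.16 → 76
  G: 120 + 0.44×(0−120) = 120 − 52.8 = 67.2 → 67
  B: 146 − 64.24 = 81.76 → 82

rgb(76, 67, 82)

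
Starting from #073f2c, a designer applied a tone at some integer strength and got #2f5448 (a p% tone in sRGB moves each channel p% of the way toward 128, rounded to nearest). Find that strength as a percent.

33%

#073f2c is rgb(7, 63, 44); #2f5448 is rgb(47, 84, 72).
On the R channel (widest range): 47 ≈ 7 + (p/100)(128 − 7), so p ≈ 100×(47 − 7)/(128 − 7) = 4000/121 = 33.06.
p = 33 reproduces all three channels after rounding.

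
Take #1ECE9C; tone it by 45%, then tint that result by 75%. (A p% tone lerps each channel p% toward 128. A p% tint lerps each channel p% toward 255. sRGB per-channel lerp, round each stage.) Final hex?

#1ECE9C is rgb(30, 206, 156).
Lerp each channel 45% toward 128:
  R: 30 + 44.1 = 74.1 → 74
  G: 206 + 0.45×(128−206) = 206 − 35.1 = 170.9 → 171
  B: 156 + 0.45×(128−156) = 156 − 12.6 = 143.4 → 143
After the tone: rgb(74, 171, 143) = #4AAB8F.
A 75% tint moves each channel 75% toward 255:
  R: 74 + 0.75×(255−74) = 74 + 135.75 = 209.75 → 210
  G: 171 + 0.75×(255−171) = 171 + 63 = 234 → 234
  B: 143 + 0.75×(255−143) = 143 + 84 = 227 → 227
rgb(210, 234, 227) = #D2EAE3.

#D2EAE3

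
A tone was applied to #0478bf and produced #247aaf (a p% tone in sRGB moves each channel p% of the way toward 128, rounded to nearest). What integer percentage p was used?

26%

#0478bf is rgb(4, 120, 191); #247aaf is rgb(36, 122, 175).
On the R channel (widest range): 36 ≈ 4 + (p/100)(128 − 4), so p ≈ 100×(36 − 4)/(128 − 4) = 3200/124 = 25.81.
p = 26 reproduces all three channels after rounding.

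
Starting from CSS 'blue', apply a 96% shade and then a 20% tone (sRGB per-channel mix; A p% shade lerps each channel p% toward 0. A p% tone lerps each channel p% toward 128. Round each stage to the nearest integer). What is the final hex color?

CSS blue is rgb(0, 0, 255).
Per channel, c → c + 0.96(0 − c):
  R: 0 + 0.96×(0−0) = 0 + 0 = 0 → 0
  G: 0 + 0 = 0 → 0
  B: 255 + 0.96×(0−255) = 255 − 244.8 = 10.2 → 10
After the shade: rgb(0, 0, 10) = #00000A.
A 20% tone moves each channel 20% toward 128:
  R: 0 + 0.2×(128−0) = 0 + 25.6 = 25.6 → 26
  G: 0 + 0.2×(128−0) = 0 + 25.6 = 25.6 → 26
  B: 10 + 0.2×(128−10) = 10 + 23.6 = 33.6 → 34
rgb(26, 26, 34) = #1A1A22.

#1A1A22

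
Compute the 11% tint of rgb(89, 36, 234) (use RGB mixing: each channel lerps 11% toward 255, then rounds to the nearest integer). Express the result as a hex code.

#6B3CEC

Lerp each channel 11% toward 255:
  R: 89 + 0.11×(255−89) = 89 + 18.26 = 107.26 → 107
  G: 36 + 24.09 = 60.09 → 60
  B: 234 + 0.11×(255−234) = 234 + 2.31 = 236.31 → 236
rgb(107, 60, 236) = #6B3CEC.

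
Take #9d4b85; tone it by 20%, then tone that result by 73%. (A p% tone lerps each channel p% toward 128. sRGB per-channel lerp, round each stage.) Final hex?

#867581

#9d4b85 is rgb(157, 75, 133).
Per channel, c → c + 0.2(128 − c):
  R: 157 − 5.8 = 151.2 → 151
  G: 75 + 0.2×(128−75) = 75 + 10.6 = 85.6 → 86
  B: 133 + 0.2×(128−133) = 133 − 1 = 132 → 132
After the tone: rgb(151, 86, 132) = #975684.
Per channel, c → c + 0.73(128 − c):
  R: 151 − 16.79 = 134.21 → 134
  G: 86 + 0.73×(128−86) = 86 + 30.66 = 116.66 → 117
  B: 132 + 0.73×(128−132) = 132 − 2.92 = 129.08 → 129
rgb(134, 117, 129) = #867581.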